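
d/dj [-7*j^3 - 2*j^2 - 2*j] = -21*j^2 - 4*j - 2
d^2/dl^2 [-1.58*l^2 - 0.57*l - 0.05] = -3.16000000000000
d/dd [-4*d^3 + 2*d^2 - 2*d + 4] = -12*d^2 + 4*d - 2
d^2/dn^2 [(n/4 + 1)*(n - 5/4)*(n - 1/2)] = 3*n/2 + 9/8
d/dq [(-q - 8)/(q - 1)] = 9/(q - 1)^2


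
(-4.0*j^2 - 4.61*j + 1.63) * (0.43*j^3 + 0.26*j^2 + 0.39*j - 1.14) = -1.72*j^5 - 3.0223*j^4 - 2.0577*j^3 + 3.1859*j^2 + 5.8911*j - 1.8582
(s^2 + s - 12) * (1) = s^2 + s - 12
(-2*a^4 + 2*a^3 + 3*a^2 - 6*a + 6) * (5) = -10*a^4 + 10*a^3 + 15*a^2 - 30*a + 30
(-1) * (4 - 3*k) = 3*k - 4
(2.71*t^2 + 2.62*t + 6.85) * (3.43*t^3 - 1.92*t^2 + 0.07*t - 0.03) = 9.2953*t^5 + 3.7834*t^4 + 18.6548*t^3 - 13.0499*t^2 + 0.4009*t - 0.2055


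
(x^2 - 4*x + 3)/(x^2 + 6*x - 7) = (x - 3)/(x + 7)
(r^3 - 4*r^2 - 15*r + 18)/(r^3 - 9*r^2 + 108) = (r - 1)/(r - 6)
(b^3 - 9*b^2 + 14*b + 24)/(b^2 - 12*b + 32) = (b^2 - 5*b - 6)/(b - 8)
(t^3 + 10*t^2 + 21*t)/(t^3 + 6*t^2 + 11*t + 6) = t*(t + 7)/(t^2 + 3*t + 2)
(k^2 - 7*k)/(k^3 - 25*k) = (k - 7)/(k^2 - 25)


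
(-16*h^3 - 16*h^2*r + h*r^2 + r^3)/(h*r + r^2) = -16*h^2/r + r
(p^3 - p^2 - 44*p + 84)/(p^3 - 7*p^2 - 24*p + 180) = (p^2 + 5*p - 14)/(p^2 - p - 30)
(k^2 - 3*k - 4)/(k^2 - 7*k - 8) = (k - 4)/(k - 8)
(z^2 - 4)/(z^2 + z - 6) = (z + 2)/(z + 3)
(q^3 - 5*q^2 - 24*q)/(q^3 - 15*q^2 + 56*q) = (q + 3)/(q - 7)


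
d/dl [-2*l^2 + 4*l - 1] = 4 - 4*l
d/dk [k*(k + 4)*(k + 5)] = 3*k^2 + 18*k + 20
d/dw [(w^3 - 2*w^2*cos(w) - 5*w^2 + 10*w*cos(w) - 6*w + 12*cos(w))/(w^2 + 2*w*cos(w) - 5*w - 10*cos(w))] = (4*w^4*sin(w) + w^4 - 40*w^3*sin(w) + 4*w^3*cos(w) - 10*w^3 + 76*w^2*sin(w) - 4*w^2*cos(w)^2 - 40*w^2*cos(w) + 31*w^2 + 120*w*sin(w) + 40*w*cos(w)^2 + 76*w*cos(w) - 124*cos(w)^2 + 120*cos(w))/((w - 5)^2*(w + 2*cos(w))^2)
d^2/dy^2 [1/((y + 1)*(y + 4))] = 2*((y + 1)^2 + (y + 1)*(y + 4) + (y + 4)^2)/((y + 1)^3*(y + 4)^3)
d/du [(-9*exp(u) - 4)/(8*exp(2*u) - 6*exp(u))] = 2*(9*exp(2*u) + 8*exp(u) - 3)*exp(-u)/(16*exp(2*u) - 24*exp(u) + 9)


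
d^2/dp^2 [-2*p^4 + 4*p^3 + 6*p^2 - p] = -24*p^2 + 24*p + 12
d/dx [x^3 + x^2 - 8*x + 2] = 3*x^2 + 2*x - 8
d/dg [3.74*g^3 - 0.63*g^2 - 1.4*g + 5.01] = 11.22*g^2 - 1.26*g - 1.4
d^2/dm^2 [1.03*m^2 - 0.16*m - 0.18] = 2.06000000000000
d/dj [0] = 0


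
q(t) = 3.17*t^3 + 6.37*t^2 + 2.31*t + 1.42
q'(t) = 9.51*t^2 + 12.74*t + 2.31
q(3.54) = 230.05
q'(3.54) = 166.59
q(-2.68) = -20.04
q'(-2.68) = 36.47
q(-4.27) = -139.10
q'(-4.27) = 121.31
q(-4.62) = -185.89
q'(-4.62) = 146.44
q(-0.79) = 2.01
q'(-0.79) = -1.82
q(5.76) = 831.86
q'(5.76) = 391.21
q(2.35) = 83.17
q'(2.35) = 84.77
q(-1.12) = 2.37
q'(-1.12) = -0.03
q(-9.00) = -1814.33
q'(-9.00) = 657.96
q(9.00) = 2849.11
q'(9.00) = 887.28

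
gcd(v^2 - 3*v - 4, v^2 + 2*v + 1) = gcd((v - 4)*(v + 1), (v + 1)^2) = v + 1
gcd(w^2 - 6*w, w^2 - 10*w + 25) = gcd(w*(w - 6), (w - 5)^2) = 1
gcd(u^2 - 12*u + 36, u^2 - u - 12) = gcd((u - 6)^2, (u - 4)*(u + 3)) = 1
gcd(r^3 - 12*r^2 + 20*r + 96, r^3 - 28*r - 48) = r^2 - 4*r - 12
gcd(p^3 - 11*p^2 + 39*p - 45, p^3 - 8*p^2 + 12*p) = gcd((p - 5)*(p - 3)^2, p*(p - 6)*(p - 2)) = 1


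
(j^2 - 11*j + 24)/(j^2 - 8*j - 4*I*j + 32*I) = (j - 3)/(j - 4*I)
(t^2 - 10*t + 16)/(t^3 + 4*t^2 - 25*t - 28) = (t^2 - 10*t + 16)/(t^3 + 4*t^2 - 25*t - 28)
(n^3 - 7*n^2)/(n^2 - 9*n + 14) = n^2/(n - 2)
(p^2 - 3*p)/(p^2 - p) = (p - 3)/(p - 1)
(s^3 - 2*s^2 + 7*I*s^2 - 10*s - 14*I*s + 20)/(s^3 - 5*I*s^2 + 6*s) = (s^3 + s^2*(-2 + 7*I) - 2*s*(5 + 7*I) + 20)/(s*(s^2 - 5*I*s + 6))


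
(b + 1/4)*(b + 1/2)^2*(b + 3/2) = b^4 + 11*b^3/4 + 19*b^2/8 + 13*b/16 + 3/32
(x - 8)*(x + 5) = x^2 - 3*x - 40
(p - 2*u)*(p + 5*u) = p^2 + 3*p*u - 10*u^2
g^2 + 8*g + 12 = (g + 2)*(g + 6)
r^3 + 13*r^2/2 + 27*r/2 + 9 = (r + 3/2)*(r + 2)*(r + 3)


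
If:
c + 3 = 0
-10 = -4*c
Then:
No Solution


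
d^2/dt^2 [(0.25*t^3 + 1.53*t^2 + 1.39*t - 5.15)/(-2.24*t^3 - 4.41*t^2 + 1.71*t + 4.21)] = (3.5527136788005e-15*t^7 - 10.414656*t^6 - 47.5923839999999*t^5 + 164.247552*t^4 + 513.445896*t^3 + 144.05241*t^2 - 123.048054*t + 187.126812)/(11.239424*t^9 + 66.382848*t^8 + 104.950944*t^7 - 78.958551*t^6 - 329.647185*t^5 - 110.187756*t^4 + 304.593927*t^3 + 197.55846*t^2 - 90.924633*t - 74.618461)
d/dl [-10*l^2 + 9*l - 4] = 9 - 20*l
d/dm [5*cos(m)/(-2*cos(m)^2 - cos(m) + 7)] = 5*(2*sin(m)^2 - 9)*sin(m)/(cos(m) + cos(2*m) - 6)^2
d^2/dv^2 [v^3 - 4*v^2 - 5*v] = 6*v - 8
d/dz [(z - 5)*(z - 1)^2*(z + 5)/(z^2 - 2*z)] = 2*(z^5 - 4*z^4 + 4*z^3 - z^2 + 25*z - 25)/(z^2*(z^2 - 4*z + 4))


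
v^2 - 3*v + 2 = (v - 2)*(v - 1)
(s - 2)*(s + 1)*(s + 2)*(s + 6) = s^4 + 7*s^3 + 2*s^2 - 28*s - 24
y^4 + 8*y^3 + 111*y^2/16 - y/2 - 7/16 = (y - 1/4)*(y + 1/4)*(y + 1)*(y + 7)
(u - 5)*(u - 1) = u^2 - 6*u + 5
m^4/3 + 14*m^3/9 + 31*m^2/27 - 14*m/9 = m*(m/3 + 1)*(m - 2/3)*(m + 7/3)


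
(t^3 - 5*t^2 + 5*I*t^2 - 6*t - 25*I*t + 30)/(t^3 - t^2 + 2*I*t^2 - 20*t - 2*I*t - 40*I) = (t + 3*I)/(t + 4)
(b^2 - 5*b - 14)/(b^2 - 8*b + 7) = (b + 2)/(b - 1)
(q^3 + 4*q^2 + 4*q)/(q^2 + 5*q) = (q^2 + 4*q + 4)/(q + 5)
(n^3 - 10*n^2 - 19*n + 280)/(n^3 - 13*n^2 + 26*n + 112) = (n + 5)/(n + 2)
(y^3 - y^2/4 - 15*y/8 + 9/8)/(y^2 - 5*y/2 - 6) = (4*y^2 - 7*y + 3)/(4*(y - 4))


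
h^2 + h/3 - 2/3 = (h - 2/3)*(h + 1)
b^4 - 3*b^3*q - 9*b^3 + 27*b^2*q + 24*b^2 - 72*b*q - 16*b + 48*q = (b - 4)^2*(b - 1)*(b - 3*q)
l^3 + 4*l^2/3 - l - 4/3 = (l - 1)*(l + 1)*(l + 4/3)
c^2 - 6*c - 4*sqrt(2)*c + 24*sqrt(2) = (c - 6)*(c - 4*sqrt(2))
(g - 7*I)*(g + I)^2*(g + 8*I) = g^4 + 3*I*g^3 + 53*g^2 + 111*I*g - 56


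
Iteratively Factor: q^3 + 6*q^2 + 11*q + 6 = (q + 1)*(q^2 + 5*q + 6) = (q + 1)*(q + 3)*(q + 2)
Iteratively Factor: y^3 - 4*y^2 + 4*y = (y - 2)*(y^2 - 2*y) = (y - 2)^2*(y)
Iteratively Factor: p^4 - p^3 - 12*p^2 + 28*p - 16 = (p - 2)*(p^3 + p^2 - 10*p + 8) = (p - 2)^2*(p^2 + 3*p - 4) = (p - 2)^2*(p + 4)*(p - 1)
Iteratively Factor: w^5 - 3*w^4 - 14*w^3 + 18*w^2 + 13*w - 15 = (w - 5)*(w^4 + 2*w^3 - 4*w^2 - 2*w + 3) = (w - 5)*(w - 1)*(w^3 + 3*w^2 - w - 3) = (w - 5)*(w - 1)*(w + 3)*(w^2 - 1) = (w - 5)*(w - 1)*(w + 1)*(w + 3)*(w - 1)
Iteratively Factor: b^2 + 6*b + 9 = (b + 3)*(b + 3)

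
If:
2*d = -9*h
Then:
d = -9*h/2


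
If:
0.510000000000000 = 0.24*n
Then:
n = 2.12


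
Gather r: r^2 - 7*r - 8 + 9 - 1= r^2 - 7*r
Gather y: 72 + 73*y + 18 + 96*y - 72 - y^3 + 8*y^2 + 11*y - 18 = -y^3 + 8*y^2 + 180*y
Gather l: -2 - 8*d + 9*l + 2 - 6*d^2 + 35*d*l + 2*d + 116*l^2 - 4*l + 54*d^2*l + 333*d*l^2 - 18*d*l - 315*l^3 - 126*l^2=-6*d^2 - 6*d - 315*l^3 + l^2*(333*d - 10) + l*(54*d^2 + 17*d + 5)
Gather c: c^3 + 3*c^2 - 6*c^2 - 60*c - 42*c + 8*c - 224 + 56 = c^3 - 3*c^2 - 94*c - 168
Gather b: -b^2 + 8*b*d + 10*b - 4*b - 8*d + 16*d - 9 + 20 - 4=-b^2 + b*(8*d + 6) + 8*d + 7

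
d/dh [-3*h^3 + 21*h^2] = 3*h*(14 - 3*h)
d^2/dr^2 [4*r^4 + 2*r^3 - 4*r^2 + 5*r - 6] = 48*r^2 + 12*r - 8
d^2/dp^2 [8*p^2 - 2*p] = 16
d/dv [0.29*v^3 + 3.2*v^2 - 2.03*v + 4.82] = 0.87*v^2 + 6.4*v - 2.03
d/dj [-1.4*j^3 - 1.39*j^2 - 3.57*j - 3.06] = -4.2*j^2 - 2.78*j - 3.57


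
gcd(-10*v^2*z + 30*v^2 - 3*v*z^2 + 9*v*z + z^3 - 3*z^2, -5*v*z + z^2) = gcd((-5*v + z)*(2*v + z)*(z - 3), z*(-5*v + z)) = -5*v + z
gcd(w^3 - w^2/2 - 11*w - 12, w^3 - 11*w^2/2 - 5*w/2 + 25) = w + 2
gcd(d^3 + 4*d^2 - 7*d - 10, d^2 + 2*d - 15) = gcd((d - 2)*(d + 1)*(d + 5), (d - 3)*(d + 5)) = d + 5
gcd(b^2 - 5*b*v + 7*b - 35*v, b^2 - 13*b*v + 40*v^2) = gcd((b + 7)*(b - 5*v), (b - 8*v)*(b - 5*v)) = -b + 5*v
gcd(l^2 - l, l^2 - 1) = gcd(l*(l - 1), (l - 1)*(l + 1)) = l - 1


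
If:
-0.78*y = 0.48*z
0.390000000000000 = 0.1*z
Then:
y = -2.40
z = 3.90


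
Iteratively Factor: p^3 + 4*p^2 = (p)*(p^2 + 4*p) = p^2*(p + 4)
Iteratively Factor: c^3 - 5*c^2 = (c - 5)*(c^2) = c*(c - 5)*(c)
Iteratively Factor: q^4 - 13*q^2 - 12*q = (q)*(q^3 - 13*q - 12) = q*(q - 4)*(q^2 + 4*q + 3) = q*(q - 4)*(q + 3)*(q + 1)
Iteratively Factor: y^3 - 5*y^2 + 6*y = (y)*(y^2 - 5*y + 6) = y*(y - 2)*(y - 3)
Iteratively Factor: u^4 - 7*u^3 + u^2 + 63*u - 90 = (u - 2)*(u^3 - 5*u^2 - 9*u + 45) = (u - 5)*(u - 2)*(u^2 - 9) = (u - 5)*(u - 3)*(u - 2)*(u + 3)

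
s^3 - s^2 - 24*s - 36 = (s - 6)*(s + 2)*(s + 3)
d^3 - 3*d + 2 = (d - 1)^2*(d + 2)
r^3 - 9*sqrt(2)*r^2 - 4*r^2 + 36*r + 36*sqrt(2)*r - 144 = (r - 4)*(r - 6*sqrt(2))*(r - 3*sqrt(2))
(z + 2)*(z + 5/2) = z^2 + 9*z/2 + 5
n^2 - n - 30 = (n - 6)*(n + 5)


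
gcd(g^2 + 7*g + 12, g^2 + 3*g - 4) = g + 4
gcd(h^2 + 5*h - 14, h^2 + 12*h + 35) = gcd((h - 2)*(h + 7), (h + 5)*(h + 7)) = h + 7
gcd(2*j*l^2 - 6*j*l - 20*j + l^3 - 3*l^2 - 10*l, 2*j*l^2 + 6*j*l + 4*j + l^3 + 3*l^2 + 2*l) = 2*j*l + 4*j + l^2 + 2*l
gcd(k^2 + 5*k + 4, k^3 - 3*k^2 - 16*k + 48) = k + 4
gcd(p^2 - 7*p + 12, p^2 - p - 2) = 1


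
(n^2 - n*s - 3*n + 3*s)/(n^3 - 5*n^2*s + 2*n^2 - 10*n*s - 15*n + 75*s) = (-n + s)/(-n^2 + 5*n*s - 5*n + 25*s)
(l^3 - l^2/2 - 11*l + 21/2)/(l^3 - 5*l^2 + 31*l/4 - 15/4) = 2*(2*l^2 + l - 21)/(4*l^2 - 16*l + 15)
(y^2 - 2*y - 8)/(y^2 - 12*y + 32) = (y + 2)/(y - 8)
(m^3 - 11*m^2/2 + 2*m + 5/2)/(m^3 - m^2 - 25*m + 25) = (m + 1/2)/(m + 5)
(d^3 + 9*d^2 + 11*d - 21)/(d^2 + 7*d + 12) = (d^2 + 6*d - 7)/(d + 4)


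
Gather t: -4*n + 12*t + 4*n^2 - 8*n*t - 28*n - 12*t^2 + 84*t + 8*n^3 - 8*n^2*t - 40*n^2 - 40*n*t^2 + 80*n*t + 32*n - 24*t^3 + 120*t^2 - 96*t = 8*n^3 - 36*n^2 - 24*t^3 + t^2*(108 - 40*n) + t*(-8*n^2 + 72*n)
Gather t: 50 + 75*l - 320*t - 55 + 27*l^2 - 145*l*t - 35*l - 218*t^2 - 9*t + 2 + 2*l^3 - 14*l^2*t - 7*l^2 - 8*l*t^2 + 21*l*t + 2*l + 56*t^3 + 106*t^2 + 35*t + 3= 2*l^3 + 20*l^2 + 42*l + 56*t^3 + t^2*(-8*l - 112) + t*(-14*l^2 - 124*l - 294)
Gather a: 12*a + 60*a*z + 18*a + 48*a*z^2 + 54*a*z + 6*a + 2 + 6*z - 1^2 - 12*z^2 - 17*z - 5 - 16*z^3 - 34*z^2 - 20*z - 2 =a*(48*z^2 + 114*z + 36) - 16*z^3 - 46*z^2 - 31*z - 6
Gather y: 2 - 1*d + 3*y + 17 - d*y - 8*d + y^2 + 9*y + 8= -9*d + y^2 + y*(12 - d) + 27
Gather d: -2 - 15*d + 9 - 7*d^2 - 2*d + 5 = -7*d^2 - 17*d + 12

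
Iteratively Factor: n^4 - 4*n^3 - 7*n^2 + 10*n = (n + 2)*(n^3 - 6*n^2 + 5*n) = (n - 5)*(n + 2)*(n^2 - n) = n*(n - 5)*(n + 2)*(n - 1)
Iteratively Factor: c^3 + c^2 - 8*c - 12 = (c + 2)*(c^2 - c - 6) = (c + 2)^2*(c - 3)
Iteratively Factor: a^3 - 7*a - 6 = (a + 1)*(a^2 - a - 6) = (a + 1)*(a + 2)*(a - 3)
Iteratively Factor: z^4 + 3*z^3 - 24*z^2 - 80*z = (z + 4)*(z^3 - z^2 - 20*z) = (z - 5)*(z + 4)*(z^2 + 4*z) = z*(z - 5)*(z + 4)*(z + 4)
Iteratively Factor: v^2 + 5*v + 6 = (v + 2)*(v + 3)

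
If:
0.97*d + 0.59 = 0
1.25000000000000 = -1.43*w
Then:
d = -0.61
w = -0.87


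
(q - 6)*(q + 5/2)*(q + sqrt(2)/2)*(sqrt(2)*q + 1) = sqrt(2)*q^4 - 7*sqrt(2)*q^3/2 + 2*q^3 - 29*sqrt(2)*q^2/2 - 7*q^2 - 30*q - 7*sqrt(2)*q/4 - 15*sqrt(2)/2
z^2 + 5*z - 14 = (z - 2)*(z + 7)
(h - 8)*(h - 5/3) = h^2 - 29*h/3 + 40/3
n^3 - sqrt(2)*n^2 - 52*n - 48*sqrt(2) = (n - 6*sqrt(2))*(n + sqrt(2))*(n + 4*sqrt(2))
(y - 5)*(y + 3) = y^2 - 2*y - 15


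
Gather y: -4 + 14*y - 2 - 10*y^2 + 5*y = -10*y^2 + 19*y - 6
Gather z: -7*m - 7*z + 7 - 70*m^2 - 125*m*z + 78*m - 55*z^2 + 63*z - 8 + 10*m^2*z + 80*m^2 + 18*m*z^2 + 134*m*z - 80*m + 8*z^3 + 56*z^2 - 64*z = 10*m^2 - 9*m + 8*z^3 + z^2*(18*m + 1) + z*(10*m^2 + 9*m - 8) - 1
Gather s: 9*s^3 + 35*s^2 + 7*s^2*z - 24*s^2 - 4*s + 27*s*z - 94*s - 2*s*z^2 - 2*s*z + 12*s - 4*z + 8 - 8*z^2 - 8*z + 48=9*s^3 + s^2*(7*z + 11) + s*(-2*z^2 + 25*z - 86) - 8*z^2 - 12*z + 56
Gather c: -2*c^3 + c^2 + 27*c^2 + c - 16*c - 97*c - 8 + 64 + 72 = -2*c^3 + 28*c^2 - 112*c + 128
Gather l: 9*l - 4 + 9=9*l + 5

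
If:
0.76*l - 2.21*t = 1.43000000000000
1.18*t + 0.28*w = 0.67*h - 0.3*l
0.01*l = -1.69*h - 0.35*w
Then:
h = -0.203609457879661*w - 0.00636545977941573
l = 1.07576270272126 - 0.590001618337232*w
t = -0.202896484134071*w - 0.277113278702192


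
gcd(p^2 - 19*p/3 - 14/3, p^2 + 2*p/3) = p + 2/3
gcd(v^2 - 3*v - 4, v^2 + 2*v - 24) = v - 4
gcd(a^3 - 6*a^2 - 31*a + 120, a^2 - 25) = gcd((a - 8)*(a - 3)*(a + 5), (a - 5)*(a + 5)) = a + 5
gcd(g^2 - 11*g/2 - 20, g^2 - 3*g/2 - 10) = g + 5/2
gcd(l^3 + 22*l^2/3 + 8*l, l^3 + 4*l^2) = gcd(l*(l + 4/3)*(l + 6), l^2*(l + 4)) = l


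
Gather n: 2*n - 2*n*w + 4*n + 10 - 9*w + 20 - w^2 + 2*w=n*(6 - 2*w) - w^2 - 7*w + 30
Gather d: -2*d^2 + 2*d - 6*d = -2*d^2 - 4*d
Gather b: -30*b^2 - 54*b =-30*b^2 - 54*b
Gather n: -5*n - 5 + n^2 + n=n^2 - 4*n - 5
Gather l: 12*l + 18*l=30*l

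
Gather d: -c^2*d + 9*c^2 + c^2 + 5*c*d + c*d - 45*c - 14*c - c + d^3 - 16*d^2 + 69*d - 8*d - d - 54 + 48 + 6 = 10*c^2 - 60*c + d^3 - 16*d^2 + d*(-c^2 + 6*c + 60)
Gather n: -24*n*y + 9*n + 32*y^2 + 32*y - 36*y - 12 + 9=n*(9 - 24*y) + 32*y^2 - 4*y - 3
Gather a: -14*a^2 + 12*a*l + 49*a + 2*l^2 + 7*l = -14*a^2 + a*(12*l + 49) + 2*l^2 + 7*l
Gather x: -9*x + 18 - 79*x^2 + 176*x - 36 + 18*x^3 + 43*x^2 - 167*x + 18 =18*x^3 - 36*x^2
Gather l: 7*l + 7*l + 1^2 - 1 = 14*l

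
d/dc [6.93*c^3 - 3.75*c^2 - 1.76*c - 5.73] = 20.79*c^2 - 7.5*c - 1.76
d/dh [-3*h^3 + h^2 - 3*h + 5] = -9*h^2 + 2*h - 3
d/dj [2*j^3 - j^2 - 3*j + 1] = 6*j^2 - 2*j - 3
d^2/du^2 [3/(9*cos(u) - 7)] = 27*(9*sin(u)^2 - 7*cos(u) + 9)/(9*cos(u) - 7)^3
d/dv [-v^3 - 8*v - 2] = -3*v^2 - 8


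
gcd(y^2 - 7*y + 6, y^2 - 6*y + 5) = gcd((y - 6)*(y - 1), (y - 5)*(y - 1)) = y - 1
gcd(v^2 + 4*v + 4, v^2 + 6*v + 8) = v + 2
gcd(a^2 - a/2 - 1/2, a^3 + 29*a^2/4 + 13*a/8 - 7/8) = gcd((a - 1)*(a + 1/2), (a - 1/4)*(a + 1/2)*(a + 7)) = a + 1/2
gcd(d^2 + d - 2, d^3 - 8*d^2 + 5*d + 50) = d + 2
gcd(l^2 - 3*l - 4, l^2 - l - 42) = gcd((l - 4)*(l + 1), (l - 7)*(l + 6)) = 1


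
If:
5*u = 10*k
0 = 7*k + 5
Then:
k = -5/7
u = -10/7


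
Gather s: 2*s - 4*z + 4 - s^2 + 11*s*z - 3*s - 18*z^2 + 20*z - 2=-s^2 + s*(11*z - 1) - 18*z^2 + 16*z + 2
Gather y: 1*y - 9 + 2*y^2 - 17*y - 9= 2*y^2 - 16*y - 18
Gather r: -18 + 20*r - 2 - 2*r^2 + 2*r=-2*r^2 + 22*r - 20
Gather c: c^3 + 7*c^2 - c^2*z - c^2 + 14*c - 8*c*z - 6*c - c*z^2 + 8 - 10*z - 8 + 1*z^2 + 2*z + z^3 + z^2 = c^3 + c^2*(6 - z) + c*(-z^2 - 8*z + 8) + z^3 + 2*z^2 - 8*z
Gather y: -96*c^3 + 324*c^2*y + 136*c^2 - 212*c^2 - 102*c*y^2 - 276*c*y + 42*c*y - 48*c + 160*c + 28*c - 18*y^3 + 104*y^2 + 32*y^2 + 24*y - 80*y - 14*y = -96*c^3 - 76*c^2 + 140*c - 18*y^3 + y^2*(136 - 102*c) + y*(324*c^2 - 234*c - 70)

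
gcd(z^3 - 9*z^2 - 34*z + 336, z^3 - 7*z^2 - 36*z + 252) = z^2 - z - 42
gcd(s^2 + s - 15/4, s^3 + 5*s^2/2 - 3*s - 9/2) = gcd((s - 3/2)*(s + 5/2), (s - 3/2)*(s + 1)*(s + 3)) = s - 3/2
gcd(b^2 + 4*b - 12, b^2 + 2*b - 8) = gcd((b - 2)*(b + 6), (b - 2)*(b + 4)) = b - 2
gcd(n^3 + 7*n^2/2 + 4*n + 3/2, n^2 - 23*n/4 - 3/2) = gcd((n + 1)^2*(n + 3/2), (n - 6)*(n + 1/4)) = 1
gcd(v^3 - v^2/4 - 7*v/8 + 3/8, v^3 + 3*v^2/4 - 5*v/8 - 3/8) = v^2 + v/4 - 3/4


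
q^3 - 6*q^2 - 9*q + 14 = (q - 7)*(q - 1)*(q + 2)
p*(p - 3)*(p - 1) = p^3 - 4*p^2 + 3*p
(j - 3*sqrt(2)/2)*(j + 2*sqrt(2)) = j^2 + sqrt(2)*j/2 - 6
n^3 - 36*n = n*(n - 6)*(n + 6)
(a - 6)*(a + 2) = a^2 - 4*a - 12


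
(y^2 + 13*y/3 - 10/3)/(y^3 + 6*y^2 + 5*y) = (y - 2/3)/(y*(y + 1))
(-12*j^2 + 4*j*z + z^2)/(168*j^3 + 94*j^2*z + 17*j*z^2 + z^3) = (-2*j + z)/(28*j^2 + 11*j*z + z^2)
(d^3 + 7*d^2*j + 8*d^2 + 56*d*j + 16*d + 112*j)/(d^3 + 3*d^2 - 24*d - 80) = (d + 7*j)/(d - 5)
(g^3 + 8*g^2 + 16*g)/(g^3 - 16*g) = (g + 4)/(g - 4)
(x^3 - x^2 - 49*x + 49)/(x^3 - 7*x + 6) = (x^2 - 49)/(x^2 + x - 6)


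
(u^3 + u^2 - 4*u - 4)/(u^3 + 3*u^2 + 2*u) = (u - 2)/u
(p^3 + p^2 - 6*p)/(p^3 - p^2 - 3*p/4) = 4*(-p^2 - p + 6)/(-4*p^2 + 4*p + 3)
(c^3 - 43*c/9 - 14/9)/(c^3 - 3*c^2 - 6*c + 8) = (c^2 - 2*c - 7/9)/(c^2 - 5*c + 4)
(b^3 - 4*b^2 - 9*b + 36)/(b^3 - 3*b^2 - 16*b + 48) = (b + 3)/(b + 4)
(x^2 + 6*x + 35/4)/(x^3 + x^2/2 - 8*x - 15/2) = (x + 7/2)/(x^2 - 2*x - 3)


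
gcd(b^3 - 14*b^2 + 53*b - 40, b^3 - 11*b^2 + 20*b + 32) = b - 8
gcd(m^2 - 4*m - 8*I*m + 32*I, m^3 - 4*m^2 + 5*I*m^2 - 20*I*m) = m - 4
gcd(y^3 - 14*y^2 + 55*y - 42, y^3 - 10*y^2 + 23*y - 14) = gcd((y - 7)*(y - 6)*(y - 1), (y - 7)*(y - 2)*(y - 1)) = y^2 - 8*y + 7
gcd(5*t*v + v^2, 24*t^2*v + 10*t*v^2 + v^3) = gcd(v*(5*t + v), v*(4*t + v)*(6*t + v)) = v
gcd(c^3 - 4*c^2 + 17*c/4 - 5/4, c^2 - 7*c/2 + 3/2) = c - 1/2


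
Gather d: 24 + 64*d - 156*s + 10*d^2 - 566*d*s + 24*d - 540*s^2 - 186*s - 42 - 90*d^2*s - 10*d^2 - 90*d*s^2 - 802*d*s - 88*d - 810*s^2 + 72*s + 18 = -90*d^2*s + d*(-90*s^2 - 1368*s) - 1350*s^2 - 270*s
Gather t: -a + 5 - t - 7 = -a - t - 2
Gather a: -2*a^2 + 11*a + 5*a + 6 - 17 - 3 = -2*a^2 + 16*a - 14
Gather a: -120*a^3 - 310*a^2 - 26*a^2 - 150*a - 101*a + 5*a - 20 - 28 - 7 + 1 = -120*a^3 - 336*a^2 - 246*a - 54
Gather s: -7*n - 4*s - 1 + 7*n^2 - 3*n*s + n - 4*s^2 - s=7*n^2 - 6*n - 4*s^2 + s*(-3*n - 5) - 1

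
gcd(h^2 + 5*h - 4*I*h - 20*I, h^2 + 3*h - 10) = h + 5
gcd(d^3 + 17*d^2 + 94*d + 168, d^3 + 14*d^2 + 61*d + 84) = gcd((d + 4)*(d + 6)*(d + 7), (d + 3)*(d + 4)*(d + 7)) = d^2 + 11*d + 28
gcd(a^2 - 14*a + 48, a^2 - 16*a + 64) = a - 8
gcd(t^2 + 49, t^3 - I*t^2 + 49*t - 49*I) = t^2 + 49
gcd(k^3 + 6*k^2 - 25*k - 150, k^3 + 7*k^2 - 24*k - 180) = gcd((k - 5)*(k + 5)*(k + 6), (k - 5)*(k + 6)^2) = k^2 + k - 30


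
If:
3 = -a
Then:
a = -3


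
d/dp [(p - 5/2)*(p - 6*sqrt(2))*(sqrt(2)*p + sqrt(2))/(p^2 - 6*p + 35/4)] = 2*(2*sqrt(2)*p^2 - 14*sqrt(2)*p - 7*sqrt(2) + 108)/(4*p^2 - 28*p + 49)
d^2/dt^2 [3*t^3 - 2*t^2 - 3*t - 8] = 18*t - 4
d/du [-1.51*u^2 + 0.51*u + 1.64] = 0.51 - 3.02*u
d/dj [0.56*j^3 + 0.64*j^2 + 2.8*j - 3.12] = 1.68*j^2 + 1.28*j + 2.8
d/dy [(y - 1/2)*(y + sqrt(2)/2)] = 2*y - 1/2 + sqrt(2)/2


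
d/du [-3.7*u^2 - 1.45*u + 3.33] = -7.4*u - 1.45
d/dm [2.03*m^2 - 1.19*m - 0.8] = 4.06*m - 1.19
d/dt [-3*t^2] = -6*t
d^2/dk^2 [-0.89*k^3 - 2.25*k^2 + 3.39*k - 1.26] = -5.34*k - 4.5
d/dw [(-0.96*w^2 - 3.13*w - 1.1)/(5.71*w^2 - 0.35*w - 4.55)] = (18.2083*w^2 + 21.298*w + 13.8565)/(32.6041*w^4 - 3.997*w^3 - 51.8385*w^2 + 3.185*w + 20.7025)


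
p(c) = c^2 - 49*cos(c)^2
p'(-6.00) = 14.29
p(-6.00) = -9.17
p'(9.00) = -18.80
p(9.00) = 40.32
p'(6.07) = -8.12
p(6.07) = -9.96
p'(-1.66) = 5.38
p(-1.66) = 2.37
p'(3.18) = 10.12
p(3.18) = -38.82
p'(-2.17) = 41.30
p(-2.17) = -10.88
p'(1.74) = -12.79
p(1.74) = 1.64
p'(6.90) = 60.04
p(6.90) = 15.01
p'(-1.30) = -27.86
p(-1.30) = -1.82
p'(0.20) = 19.48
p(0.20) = -47.03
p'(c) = 2*c + 98*sin(c)*cos(c)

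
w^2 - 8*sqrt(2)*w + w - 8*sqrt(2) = (w + 1)*(w - 8*sqrt(2))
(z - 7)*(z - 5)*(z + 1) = z^3 - 11*z^2 + 23*z + 35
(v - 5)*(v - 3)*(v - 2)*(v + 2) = v^4 - 8*v^3 + 11*v^2 + 32*v - 60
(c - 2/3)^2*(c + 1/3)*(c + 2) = c^4 + c^3 - 2*c^2 + 4*c/27 + 8/27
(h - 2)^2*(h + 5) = h^3 + h^2 - 16*h + 20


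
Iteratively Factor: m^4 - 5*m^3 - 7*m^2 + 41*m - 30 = (m - 1)*(m^3 - 4*m^2 - 11*m + 30) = (m - 5)*(m - 1)*(m^2 + m - 6) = (m - 5)*(m - 2)*(m - 1)*(m + 3)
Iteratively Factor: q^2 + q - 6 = (q - 2)*(q + 3)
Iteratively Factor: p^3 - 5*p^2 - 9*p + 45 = (p - 3)*(p^2 - 2*p - 15) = (p - 5)*(p - 3)*(p + 3)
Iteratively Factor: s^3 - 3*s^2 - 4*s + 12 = (s - 3)*(s^2 - 4) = (s - 3)*(s + 2)*(s - 2)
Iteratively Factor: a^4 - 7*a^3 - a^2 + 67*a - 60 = (a + 3)*(a^3 - 10*a^2 + 29*a - 20) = (a - 1)*(a + 3)*(a^2 - 9*a + 20) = (a - 4)*(a - 1)*(a + 3)*(a - 5)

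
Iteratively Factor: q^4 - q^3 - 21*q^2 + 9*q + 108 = (q + 3)*(q^3 - 4*q^2 - 9*q + 36) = (q + 3)^2*(q^2 - 7*q + 12) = (q - 4)*(q + 3)^2*(q - 3)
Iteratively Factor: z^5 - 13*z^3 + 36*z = (z - 2)*(z^4 + 2*z^3 - 9*z^2 - 18*z) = (z - 2)*(z + 3)*(z^3 - z^2 - 6*z) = z*(z - 2)*(z + 3)*(z^2 - z - 6) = z*(z - 3)*(z - 2)*(z + 3)*(z + 2)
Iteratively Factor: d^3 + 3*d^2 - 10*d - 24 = (d + 2)*(d^2 + d - 12) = (d + 2)*(d + 4)*(d - 3)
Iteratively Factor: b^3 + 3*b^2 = (b)*(b^2 + 3*b) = b*(b + 3)*(b)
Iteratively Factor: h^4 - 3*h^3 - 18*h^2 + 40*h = (h + 4)*(h^3 - 7*h^2 + 10*h) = h*(h + 4)*(h^2 - 7*h + 10) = h*(h - 5)*(h + 4)*(h - 2)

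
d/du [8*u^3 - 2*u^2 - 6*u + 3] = 24*u^2 - 4*u - 6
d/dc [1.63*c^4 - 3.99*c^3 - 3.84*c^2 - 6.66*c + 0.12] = 6.52*c^3 - 11.97*c^2 - 7.68*c - 6.66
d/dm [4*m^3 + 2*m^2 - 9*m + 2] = 12*m^2 + 4*m - 9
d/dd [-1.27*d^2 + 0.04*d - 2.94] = 0.04 - 2.54*d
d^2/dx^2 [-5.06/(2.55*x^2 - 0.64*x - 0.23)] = (-65.8053*x^2 + 16.51584*x + 5.06*(5.1*x - 0.64)*(10.2*x - 1.28) + 5.93538)/(-2.55*x^2 + 0.64*x + 0.23)^3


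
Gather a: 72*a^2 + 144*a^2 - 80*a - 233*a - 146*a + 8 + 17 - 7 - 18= 216*a^2 - 459*a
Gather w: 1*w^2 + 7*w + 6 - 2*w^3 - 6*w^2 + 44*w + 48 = -2*w^3 - 5*w^2 + 51*w + 54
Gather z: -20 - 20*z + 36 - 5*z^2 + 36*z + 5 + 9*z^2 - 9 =4*z^2 + 16*z + 12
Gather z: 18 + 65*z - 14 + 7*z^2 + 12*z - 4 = 7*z^2 + 77*z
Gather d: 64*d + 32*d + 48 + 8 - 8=96*d + 48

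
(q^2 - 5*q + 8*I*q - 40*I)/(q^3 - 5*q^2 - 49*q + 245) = (q + 8*I)/(q^2 - 49)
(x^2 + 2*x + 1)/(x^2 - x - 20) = (x^2 + 2*x + 1)/(x^2 - x - 20)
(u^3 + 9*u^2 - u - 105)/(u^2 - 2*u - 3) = (u^2 + 12*u + 35)/(u + 1)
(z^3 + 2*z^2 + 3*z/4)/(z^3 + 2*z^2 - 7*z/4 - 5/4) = z*(2*z + 3)/(2*z^2 + 3*z - 5)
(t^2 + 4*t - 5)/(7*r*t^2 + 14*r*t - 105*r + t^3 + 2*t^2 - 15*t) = (t - 1)/(7*r*t - 21*r + t^2 - 3*t)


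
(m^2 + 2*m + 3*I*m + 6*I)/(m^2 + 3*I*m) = (m + 2)/m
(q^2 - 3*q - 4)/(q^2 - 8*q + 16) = (q + 1)/(q - 4)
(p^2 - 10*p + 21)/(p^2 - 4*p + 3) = (p - 7)/(p - 1)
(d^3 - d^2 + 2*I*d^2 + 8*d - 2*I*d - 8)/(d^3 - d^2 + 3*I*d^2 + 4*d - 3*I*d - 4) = (d - 2*I)/(d - I)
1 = 1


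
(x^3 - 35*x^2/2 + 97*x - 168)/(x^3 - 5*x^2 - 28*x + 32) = (x^2 - 19*x/2 + 21)/(x^2 + 3*x - 4)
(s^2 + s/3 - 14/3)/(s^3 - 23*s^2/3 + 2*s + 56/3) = (3*s + 7)/(3*s^2 - 17*s - 28)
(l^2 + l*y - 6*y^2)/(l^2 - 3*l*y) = (l^2 + l*y - 6*y^2)/(l*(l - 3*y))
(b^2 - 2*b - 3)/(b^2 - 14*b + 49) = (b^2 - 2*b - 3)/(b^2 - 14*b + 49)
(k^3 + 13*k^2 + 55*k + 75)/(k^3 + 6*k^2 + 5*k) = (k^2 + 8*k + 15)/(k*(k + 1))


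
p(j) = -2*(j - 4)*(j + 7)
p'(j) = -4*j - 6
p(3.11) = 18.00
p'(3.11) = -18.44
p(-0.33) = 57.76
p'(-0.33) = -4.68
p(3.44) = 11.69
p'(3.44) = -19.76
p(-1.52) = 60.50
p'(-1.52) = 0.08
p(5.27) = -31.17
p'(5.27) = -27.08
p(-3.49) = 52.58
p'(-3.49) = 7.96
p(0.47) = 52.74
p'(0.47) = -7.88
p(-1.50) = 60.50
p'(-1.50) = 0.00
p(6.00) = -52.00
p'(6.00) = -30.00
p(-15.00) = -304.00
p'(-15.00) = 54.00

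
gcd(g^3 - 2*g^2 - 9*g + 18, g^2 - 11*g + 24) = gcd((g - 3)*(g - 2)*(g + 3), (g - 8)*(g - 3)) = g - 3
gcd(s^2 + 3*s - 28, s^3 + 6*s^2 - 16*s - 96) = s - 4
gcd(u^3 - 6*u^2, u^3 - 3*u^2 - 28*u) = u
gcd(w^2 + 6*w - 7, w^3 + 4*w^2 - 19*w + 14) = w^2 + 6*w - 7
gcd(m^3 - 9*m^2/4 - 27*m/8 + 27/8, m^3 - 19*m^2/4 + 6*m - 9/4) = m^2 - 15*m/4 + 9/4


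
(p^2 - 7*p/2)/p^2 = (p - 7/2)/p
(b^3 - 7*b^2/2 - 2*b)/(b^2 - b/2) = (2*b^2 - 7*b - 4)/(2*b - 1)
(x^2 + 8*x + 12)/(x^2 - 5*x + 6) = (x^2 + 8*x + 12)/(x^2 - 5*x + 6)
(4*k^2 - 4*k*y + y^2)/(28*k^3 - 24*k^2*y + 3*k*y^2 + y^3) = 1/(7*k + y)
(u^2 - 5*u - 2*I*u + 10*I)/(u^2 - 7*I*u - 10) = (u - 5)/(u - 5*I)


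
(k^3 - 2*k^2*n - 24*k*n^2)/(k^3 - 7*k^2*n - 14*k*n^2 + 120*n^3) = k/(k - 5*n)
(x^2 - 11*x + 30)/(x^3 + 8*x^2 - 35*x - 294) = (x - 5)/(x^2 + 14*x + 49)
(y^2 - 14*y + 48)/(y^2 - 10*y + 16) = (y - 6)/(y - 2)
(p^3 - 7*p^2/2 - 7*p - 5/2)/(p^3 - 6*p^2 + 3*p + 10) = (p + 1/2)/(p - 2)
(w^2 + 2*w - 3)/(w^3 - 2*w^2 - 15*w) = (w - 1)/(w*(w - 5))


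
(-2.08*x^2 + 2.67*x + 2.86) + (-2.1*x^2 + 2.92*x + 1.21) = -4.18*x^2 + 5.59*x + 4.07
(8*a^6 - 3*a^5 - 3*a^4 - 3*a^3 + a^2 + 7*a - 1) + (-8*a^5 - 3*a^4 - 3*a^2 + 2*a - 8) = 8*a^6 - 11*a^5 - 6*a^4 - 3*a^3 - 2*a^2 + 9*a - 9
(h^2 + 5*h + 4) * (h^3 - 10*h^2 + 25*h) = h^5 - 5*h^4 - 21*h^3 + 85*h^2 + 100*h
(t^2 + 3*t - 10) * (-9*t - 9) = -9*t^3 - 36*t^2 + 63*t + 90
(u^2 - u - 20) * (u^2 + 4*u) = u^4 + 3*u^3 - 24*u^2 - 80*u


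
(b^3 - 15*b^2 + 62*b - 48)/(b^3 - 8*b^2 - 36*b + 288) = (b - 1)/(b + 6)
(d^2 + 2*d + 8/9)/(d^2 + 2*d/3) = (d + 4/3)/d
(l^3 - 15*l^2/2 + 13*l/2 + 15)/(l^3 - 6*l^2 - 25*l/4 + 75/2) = 2*(l + 1)/(2*l + 5)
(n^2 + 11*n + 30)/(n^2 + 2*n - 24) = (n + 5)/(n - 4)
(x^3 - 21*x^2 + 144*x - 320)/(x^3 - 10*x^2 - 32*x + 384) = (x - 5)/(x + 6)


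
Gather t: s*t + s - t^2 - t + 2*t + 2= s - t^2 + t*(s + 1) + 2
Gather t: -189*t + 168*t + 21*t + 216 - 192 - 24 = 0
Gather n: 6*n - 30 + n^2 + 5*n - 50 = n^2 + 11*n - 80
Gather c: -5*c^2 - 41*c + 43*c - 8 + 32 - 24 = -5*c^2 + 2*c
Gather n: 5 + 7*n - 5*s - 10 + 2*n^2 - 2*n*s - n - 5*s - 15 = 2*n^2 + n*(6 - 2*s) - 10*s - 20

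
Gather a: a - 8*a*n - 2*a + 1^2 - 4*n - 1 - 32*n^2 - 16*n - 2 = a*(-8*n - 1) - 32*n^2 - 20*n - 2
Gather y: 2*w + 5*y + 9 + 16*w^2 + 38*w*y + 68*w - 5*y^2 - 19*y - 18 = 16*w^2 + 70*w - 5*y^2 + y*(38*w - 14) - 9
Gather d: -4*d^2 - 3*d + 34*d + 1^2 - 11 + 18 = -4*d^2 + 31*d + 8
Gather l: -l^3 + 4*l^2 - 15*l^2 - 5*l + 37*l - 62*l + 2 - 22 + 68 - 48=-l^3 - 11*l^2 - 30*l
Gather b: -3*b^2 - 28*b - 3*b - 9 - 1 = -3*b^2 - 31*b - 10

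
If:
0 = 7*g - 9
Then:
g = 9/7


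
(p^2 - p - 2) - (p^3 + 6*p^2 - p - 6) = -p^3 - 5*p^2 + 4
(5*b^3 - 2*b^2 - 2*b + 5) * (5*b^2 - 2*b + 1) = 25*b^5 - 20*b^4 - b^3 + 27*b^2 - 12*b + 5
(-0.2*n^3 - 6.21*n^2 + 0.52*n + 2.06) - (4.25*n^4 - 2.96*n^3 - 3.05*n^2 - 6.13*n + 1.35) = -4.25*n^4 + 2.76*n^3 - 3.16*n^2 + 6.65*n + 0.71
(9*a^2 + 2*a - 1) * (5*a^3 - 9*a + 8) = 45*a^5 + 10*a^4 - 86*a^3 + 54*a^2 + 25*a - 8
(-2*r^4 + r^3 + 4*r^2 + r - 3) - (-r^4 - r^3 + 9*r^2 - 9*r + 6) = -r^4 + 2*r^3 - 5*r^2 + 10*r - 9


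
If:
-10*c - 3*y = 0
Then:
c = -3*y/10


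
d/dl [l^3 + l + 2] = 3*l^2 + 1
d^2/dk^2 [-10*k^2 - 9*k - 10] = -20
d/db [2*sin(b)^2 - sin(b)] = (4*sin(b) - 1)*cos(b)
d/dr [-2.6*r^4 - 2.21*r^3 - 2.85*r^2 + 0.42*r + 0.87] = -10.4*r^3 - 6.63*r^2 - 5.7*r + 0.42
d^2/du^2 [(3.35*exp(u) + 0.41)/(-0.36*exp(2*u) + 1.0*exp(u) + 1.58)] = (-0.43416*exp(4*u) - 1.418544*exp(3*u) - 10.99008*exp(2*u) + 3.950168*exp(u) - 7.71514)*exp(u)/(0.046656*exp(6*u) - 0.3888*exp(5*u) + 0.465696*exp(4*u) + 2.4128*exp(3*u) - 2.043888*exp(2*u) - 7.4892*exp(u) - 3.944312)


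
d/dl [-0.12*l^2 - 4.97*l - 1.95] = -0.24*l - 4.97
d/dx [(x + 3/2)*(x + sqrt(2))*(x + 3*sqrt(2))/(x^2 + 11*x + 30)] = (x^4 + 22*x^3 + 38*sqrt(2)*x^2 + 201*x^2/2 + 72*x + 240*sqrt(2)*x + 81 + 180*sqrt(2))/(x^4 + 22*x^3 + 181*x^2 + 660*x + 900)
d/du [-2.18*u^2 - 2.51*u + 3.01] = -4.36*u - 2.51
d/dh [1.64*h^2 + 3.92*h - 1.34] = 3.28*h + 3.92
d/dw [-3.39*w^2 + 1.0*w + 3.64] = 1.0 - 6.78*w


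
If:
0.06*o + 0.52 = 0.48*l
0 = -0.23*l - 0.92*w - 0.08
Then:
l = -4.0*w - 0.347826086956522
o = -32.0*w - 11.4492753623188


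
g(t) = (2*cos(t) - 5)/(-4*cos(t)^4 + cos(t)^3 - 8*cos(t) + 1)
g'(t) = (2*cos(t) - 5)*(-16*sin(t)*cos(t)^3 + 3*sin(t)*cos(t)^2 - 8*sin(t))/(-4*cos(t)^4 + cos(t)^3 - 8*cos(t) + 1)^2 - 2*sin(t)/(-4*cos(t)^4 + cos(t)^3 - 8*cos(t) + 1) = (-6*(1 - cos(2*t))^2 + 63*cos(t) - 63*cos(2*t)/2 + 21*cos(3*t) + 61/2)*sin(t)/(4*cos(t)^4 - cos(t)^3 + 8*cos(t) - 1)^2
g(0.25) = 0.33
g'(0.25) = 0.22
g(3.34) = -1.66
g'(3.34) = 0.87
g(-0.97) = 1.03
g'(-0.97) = -2.69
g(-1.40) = 13.01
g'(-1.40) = -291.60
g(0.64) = 0.52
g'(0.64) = 0.86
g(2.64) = -1.36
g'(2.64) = -0.86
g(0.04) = 0.30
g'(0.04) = 0.03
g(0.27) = 0.33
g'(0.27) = 0.24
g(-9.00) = -1.43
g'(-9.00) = 0.99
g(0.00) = 0.30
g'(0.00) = 0.00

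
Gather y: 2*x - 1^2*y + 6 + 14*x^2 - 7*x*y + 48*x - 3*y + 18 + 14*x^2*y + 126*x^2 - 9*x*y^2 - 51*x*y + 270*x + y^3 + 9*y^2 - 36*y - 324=140*x^2 + 320*x + y^3 + y^2*(9 - 9*x) + y*(14*x^2 - 58*x - 40) - 300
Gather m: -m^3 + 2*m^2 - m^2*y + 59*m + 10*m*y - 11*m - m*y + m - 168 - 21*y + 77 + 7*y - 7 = -m^3 + m^2*(2 - y) + m*(9*y + 49) - 14*y - 98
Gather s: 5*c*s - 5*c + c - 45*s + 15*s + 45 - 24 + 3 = -4*c + s*(5*c - 30) + 24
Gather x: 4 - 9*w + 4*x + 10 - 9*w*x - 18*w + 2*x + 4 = -27*w + x*(6 - 9*w) + 18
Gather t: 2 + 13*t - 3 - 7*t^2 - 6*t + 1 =-7*t^2 + 7*t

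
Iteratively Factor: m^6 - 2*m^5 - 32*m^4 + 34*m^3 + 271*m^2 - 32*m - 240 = (m + 4)*(m^5 - 6*m^4 - 8*m^3 + 66*m^2 + 7*m - 60) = (m + 3)*(m + 4)*(m^4 - 9*m^3 + 19*m^2 + 9*m - 20) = (m + 1)*(m + 3)*(m + 4)*(m^3 - 10*m^2 + 29*m - 20) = (m - 4)*(m + 1)*(m + 3)*(m + 4)*(m^2 - 6*m + 5) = (m - 4)*(m - 1)*(m + 1)*(m + 3)*(m + 4)*(m - 5)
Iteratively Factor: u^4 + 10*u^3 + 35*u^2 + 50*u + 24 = (u + 4)*(u^3 + 6*u^2 + 11*u + 6) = (u + 1)*(u + 4)*(u^2 + 5*u + 6) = (u + 1)*(u + 2)*(u + 4)*(u + 3)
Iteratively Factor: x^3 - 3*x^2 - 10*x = (x + 2)*(x^2 - 5*x) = x*(x + 2)*(x - 5)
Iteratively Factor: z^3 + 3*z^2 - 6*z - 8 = (z + 1)*(z^2 + 2*z - 8) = (z - 2)*(z + 1)*(z + 4)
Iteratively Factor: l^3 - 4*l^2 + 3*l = (l - 3)*(l^2 - l) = (l - 3)*(l - 1)*(l)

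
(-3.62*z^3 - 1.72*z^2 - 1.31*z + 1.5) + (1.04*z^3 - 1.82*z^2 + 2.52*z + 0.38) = -2.58*z^3 - 3.54*z^2 + 1.21*z + 1.88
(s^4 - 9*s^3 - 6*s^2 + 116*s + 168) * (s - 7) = s^5 - 16*s^4 + 57*s^3 + 158*s^2 - 644*s - 1176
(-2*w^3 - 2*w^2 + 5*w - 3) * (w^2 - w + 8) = -2*w^5 - 9*w^3 - 24*w^2 + 43*w - 24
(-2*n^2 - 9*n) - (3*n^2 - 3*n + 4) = -5*n^2 - 6*n - 4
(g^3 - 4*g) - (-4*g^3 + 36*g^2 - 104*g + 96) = 5*g^3 - 36*g^2 + 100*g - 96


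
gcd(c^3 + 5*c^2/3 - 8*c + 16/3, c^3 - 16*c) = c + 4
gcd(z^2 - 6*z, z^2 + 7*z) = z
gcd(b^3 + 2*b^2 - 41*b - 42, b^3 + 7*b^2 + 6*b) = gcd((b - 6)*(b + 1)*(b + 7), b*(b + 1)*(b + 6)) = b + 1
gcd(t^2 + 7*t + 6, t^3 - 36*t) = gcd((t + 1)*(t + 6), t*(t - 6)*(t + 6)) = t + 6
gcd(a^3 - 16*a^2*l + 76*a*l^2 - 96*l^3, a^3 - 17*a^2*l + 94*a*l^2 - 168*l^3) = a - 6*l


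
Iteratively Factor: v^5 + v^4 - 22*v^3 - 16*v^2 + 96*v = (v + 4)*(v^4 - 3*v^3 - 10*v^2 + 24*v) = (v - 4)*(v + 4)*(v^3 + v^2 - 6*v) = (v - 4)*(v - 2)*(v + 4)*(v^2 + 3*v) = v*(v - 4)*(v - 2)*(v + 4)*(v + 3)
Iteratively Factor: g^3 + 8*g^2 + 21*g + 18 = (g + 3)*(g^2 + 5*g + 6) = (g + 2)*(g + 3)*(g + 3)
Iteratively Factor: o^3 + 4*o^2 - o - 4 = (o - 1)*(o^2 + 5*o + 4) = (o - 1)*(o + 1)*(o + 4)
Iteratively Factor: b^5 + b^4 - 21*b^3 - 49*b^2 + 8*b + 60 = (b + 2)*(b^4 - b^3 - 19*b^2 - 11*b + 30) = (b + 2)^2*(b^3 - 3*b^2 - 13*b + 15) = (b - 1)*(b + 2)^2*(b^2 - 2*b - 15) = (b - 5)*(b - 1)*(b + 2)^2*(b + 3)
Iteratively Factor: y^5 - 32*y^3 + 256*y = (y + 4)*(y^4 - 4*y^3 - 16*y^2 + 64*y) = (y - 4)*(y + 4)*(y^3 - 16*y) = (y - 4)^2*(y + 4)*(y^2 + 4*y) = (y - 4)^2*(y + 4)^2*(y)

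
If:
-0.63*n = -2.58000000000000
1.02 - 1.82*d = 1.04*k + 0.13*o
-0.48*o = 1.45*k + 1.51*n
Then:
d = 0.117733990147783*o + 2.99740883090637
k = -0.331034482758621*o - 4.26469622331691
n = 4.10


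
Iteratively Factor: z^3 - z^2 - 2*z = (z)*(z^2 - z - 2) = z*(z + 1)*(z - 2)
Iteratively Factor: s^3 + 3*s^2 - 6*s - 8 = (s + 1)*(s^2 + 2*s - 8) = (s - 2)*(s + 1)*(s + 4)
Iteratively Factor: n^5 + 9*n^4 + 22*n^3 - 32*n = (n - 1)*(n^4 + 10*n^3 + 32*n^2 + 32*n) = (n - 1)*(n + 2)*(n^3 + 8*n^2 + 16*n) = (n - 1)*(n + 2)*(n + 4)*(n^2 + 4*n) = n*(n - 1)*(n + 2)*(n + 4)*(n + 4)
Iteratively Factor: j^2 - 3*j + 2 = (j - 2)*(j - 1)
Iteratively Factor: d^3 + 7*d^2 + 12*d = (d + 4)*(d^2 + 3*d) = (d + 3)*(d + 4)*(d)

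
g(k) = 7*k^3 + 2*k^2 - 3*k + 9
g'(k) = 21*k^2 + 4*k - 3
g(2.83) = 175.18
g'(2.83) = 176.51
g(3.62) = 356.41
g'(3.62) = 286.67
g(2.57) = 133.32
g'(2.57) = 145.98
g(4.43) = 643.53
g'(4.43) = 426.84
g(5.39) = 1147.07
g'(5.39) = 628.65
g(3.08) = 223.26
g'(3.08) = 208.53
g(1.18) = 19.75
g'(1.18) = 30.96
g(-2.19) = -48.36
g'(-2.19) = 88.96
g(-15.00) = -23121.00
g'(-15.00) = 4662.00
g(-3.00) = -153.00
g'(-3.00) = 174.00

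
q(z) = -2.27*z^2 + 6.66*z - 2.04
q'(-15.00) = 74.76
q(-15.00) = -612.69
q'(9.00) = -34.20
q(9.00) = -125.97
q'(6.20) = -21.49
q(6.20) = -48.01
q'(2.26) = -3.60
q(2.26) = 1.42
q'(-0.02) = 6.75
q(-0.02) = -2.17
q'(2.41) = -4.28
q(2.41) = 0.83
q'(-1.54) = 13.65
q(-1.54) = -17.68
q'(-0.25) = 7.80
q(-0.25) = -3.85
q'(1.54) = -0.33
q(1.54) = 2.83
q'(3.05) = -7.19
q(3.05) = -2.84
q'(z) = 6.66 - 4.54*z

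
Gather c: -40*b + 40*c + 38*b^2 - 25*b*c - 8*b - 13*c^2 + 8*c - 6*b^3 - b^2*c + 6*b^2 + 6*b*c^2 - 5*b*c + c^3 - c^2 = -6*b^3 + 44*b^2 - 48*b + c^3 + c^2*(6*b - 14) + c*(-b^2 - 30*b + 48)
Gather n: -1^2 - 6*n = -6*n - 1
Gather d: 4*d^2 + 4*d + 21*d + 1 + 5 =4*d^2 + 25*d + 6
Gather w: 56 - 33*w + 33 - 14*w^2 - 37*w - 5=-14*w^2 - 70*w + 84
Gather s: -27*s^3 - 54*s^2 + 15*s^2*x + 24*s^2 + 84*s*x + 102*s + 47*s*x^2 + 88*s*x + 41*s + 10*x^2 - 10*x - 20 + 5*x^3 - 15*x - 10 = -27*s^3 + s^2*(15*x - 30) + s*(47*x^2 + 172*x + 143) + 5*x^3 + 10*x^2 - 25*x - 30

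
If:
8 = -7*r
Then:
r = -8/7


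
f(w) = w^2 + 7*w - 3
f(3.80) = 38.04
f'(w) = 2*w + 7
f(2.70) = 23.19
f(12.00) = 225.00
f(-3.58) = -15.24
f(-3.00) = -15.00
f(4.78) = 53.31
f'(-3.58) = -0.16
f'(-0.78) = 5.44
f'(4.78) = 16.56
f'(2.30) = 11.60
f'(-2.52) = 1.96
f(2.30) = 18.39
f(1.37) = 8.47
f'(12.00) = 31.00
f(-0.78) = -7.85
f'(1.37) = 9.74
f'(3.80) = 14.60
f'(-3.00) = 1.00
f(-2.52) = -14.29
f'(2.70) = 12.40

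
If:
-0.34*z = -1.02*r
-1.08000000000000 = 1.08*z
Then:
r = -0.33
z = -1.00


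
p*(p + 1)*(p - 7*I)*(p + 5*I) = p^4 + p^3 - 2*I*p^3 + 35*p^2 - 2*I*p^2 + 35*p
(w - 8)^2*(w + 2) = w^3 - 14*w^2 + 32*w + 128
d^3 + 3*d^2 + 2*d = d*(d + 1)*(d + 2)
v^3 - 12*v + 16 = (v - 2)^2*(v + 4)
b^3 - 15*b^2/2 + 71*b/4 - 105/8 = (b - 7/2)*(b - 5/2)*(b - 3/2)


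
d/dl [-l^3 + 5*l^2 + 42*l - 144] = -3*l^2 + 10*l + 42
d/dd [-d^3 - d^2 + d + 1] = -3*d^2 - 2*d + 1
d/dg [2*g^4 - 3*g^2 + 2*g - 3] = 8*g^3 - 6*g + 2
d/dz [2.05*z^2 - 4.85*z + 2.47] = 4.1*z - 4.85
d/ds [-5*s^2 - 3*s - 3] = -10*s - 3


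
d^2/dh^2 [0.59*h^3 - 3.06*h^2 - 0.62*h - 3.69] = 3.54*h - 6.12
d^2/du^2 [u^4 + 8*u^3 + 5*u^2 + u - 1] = 12*u^2 + 48*u + 10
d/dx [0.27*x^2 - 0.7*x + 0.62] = 0.54*x - 0.7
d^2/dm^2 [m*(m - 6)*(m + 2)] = 6*m - 8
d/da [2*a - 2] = 2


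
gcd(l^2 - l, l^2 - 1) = l - 1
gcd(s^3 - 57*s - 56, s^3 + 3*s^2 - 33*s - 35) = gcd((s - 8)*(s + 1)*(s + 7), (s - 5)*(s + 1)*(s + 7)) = s^2 + 8*s + 7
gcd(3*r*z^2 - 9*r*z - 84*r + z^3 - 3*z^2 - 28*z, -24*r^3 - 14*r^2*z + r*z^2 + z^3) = 3*r + z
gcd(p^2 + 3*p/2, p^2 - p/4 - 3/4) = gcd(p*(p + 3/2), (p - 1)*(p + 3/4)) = 1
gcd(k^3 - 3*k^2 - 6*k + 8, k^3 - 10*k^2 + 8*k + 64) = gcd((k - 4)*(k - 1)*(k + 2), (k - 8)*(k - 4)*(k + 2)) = k^2 - 2*k - 8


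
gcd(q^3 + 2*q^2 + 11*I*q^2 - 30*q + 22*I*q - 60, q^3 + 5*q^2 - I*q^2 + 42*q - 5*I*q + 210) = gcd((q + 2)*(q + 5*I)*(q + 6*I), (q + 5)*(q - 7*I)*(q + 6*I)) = q + 6*I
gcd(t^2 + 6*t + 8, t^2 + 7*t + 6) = 1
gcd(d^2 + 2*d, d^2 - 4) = d + 2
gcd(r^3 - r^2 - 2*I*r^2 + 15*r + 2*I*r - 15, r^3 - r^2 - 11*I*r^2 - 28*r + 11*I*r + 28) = r - 1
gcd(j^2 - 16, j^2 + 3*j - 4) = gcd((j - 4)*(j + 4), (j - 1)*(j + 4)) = j + 4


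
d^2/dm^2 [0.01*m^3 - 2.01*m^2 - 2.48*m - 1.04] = 0.06*m - 4.02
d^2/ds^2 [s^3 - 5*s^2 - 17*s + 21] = 6*s - 10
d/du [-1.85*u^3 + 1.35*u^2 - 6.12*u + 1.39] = -5.55*u^2 + 2.7*u - 6.12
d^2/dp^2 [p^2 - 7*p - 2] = 2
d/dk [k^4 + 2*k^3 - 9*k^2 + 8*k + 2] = 4*k^3 + 6*k^2 - 18*k + 8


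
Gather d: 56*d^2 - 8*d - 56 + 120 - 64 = 56*d^2 - 8*d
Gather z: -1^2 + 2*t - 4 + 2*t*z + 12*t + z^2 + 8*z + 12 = 14*t + z^2 + z*(2*t + 8) + 7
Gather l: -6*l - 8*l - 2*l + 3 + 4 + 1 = 8 - 16*l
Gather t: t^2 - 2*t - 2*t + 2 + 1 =t^2 - 4*t + 3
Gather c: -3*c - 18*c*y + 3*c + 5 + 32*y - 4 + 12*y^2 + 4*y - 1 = -18*c*y + 12*y^2 + 36*y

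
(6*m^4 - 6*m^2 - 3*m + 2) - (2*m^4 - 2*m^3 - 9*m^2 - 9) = 4*m^4 + 2*m^3 + 3*m^2 - 3*m + 11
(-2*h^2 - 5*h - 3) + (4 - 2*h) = -2*h^2 - 7*h + 1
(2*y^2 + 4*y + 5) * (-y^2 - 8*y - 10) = -2*y^4 - 20*y^3 - 57*y^2 - 80*y - 50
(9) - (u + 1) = 8 - u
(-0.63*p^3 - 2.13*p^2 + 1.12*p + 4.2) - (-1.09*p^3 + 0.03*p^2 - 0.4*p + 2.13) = 0.46*p^3 - 2.16*p^2 + 1.52*p + 2.07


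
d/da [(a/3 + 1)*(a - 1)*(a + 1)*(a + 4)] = 4*a^3/3 + 7*a^2 + 22*a/3 - 7/3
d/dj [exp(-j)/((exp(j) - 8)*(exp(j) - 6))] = (-3*exp(2*j) + 28*exp(j) - 48)*exp(-j)/(exp(4*j) - 28*exp(3*j) + 292*exp(2*j) - 1344*exp(j) + 2304)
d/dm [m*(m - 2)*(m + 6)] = 3*m^2 + 8*m - 12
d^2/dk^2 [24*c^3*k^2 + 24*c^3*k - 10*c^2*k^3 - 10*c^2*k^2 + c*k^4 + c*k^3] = 2*c*(24*c^2 - 30*c*k - 10*c + 6*k^2 + 3*k)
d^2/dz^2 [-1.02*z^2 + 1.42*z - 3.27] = -2.04000000000000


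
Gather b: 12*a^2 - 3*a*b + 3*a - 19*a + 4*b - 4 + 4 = 12*a^2 - 16*a + b*(4 - 3*a)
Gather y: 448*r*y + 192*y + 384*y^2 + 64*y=384*y^2 + y*(448*r + 256)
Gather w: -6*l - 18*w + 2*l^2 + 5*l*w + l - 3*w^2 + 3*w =2*l^2 - 5*l - 3*w^2 + w*(5*l - 15)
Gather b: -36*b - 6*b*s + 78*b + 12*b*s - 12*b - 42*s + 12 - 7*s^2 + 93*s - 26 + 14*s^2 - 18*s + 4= b*(6*s + 30) + 7*s^2 + 33*s - 10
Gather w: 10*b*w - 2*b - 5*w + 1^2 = -2*b + w*(10*b - 5) + 1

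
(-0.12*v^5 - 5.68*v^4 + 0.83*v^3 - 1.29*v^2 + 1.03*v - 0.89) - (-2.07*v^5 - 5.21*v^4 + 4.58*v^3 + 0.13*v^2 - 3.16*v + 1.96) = 1.95*v^5 - 0.47*v^4 - 3.75*v^3 - 1.42*v^2 + 4.19*v - 2.85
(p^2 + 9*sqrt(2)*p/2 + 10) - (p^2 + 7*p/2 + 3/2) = -7*p/2 + 9*sqrt(2)*p/2 + 17/2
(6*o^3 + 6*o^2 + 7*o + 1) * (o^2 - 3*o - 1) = 6*o^5 - 12*o^4 - 17*o^3 - 26*o^2 - 10*o - 1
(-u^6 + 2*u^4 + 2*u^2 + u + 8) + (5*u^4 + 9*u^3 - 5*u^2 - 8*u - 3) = -u^6 + 7*u^4 + 9*u^3 - 3*u^2 - 7*u + 5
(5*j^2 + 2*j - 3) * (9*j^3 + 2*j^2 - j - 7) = 45*j^5 + 28*j^4 - 28*j^3 - 43*j^2 - 11*j + 21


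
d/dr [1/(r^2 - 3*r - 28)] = (3 - 2*r)/(-r^2 + 3*r + 28)^2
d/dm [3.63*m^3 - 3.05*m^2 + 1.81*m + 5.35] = 10.89*m^2 - 6.1*m + 1.81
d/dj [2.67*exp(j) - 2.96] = 2.67*exp(j)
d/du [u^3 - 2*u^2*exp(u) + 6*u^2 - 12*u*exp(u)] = -2*u^2*exp(u) + 3*u^2 - 16*u*exp(u) + 12*u - 12*exp(u)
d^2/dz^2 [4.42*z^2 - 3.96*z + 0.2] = 8.84000000000000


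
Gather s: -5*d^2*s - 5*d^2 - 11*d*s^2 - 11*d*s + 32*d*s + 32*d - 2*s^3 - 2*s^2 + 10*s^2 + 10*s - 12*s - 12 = -5*d^2 + 32*d - 2*s^3 + s^2*(8 - 11*d) + s*(-5*d^2 + 21*d - 2) - 12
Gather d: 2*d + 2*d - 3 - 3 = 4*d - 6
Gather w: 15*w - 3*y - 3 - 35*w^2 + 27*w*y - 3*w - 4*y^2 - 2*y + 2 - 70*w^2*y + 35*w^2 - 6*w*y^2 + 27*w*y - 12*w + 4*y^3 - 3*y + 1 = -70*w^2*y + w*(-6*y^2 + 54*y) + 4*y^3 - 4*y^2 - 8*y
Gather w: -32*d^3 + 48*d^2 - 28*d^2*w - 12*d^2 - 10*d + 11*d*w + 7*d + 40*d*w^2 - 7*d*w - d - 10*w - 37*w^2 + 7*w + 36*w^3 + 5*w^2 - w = -32*d^3 + 36*d^2 - 4*d + 36*w^3 + w^2*(40*d - 32) + w*(-28*d^2 + 4*d - 4)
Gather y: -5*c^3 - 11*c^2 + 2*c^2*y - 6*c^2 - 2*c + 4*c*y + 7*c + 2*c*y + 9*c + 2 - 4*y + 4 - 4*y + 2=-5*c^3 - 17*c^2 + 14*c + y*(2*c^2 + 6*c - 8) + 8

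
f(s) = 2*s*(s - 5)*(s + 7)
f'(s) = 2*s*(s - 5) + 2*s*(s + 7) + 2*(s - 5)*(s + 7) = 6*s^2 + 8*s - 70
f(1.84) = -102.80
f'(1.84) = -34.97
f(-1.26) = 90.55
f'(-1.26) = -70.55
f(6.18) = 192.23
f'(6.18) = 208.59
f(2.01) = -108.30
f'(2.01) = -29.68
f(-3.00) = 192.00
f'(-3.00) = -40.00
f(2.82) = -120.74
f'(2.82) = 0.27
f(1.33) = -81.32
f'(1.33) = -48.75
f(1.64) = -95.22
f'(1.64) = -40.74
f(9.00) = 1152.00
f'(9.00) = 488.00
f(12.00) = 3192.00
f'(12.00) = 890.00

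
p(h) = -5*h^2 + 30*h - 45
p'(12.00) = -90.00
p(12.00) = -405.00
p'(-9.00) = 120.00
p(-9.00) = -720.00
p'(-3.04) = 60.40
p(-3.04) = -182.41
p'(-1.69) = 46.90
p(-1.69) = -109.98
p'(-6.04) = 90.40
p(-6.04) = -408.61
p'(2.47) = 5.30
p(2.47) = -1.40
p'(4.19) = -11.90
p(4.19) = -7.08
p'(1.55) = 14.50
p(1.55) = -10.51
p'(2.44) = 5.60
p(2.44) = -1.57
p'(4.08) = -10.80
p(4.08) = -5.83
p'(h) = 30 - 10*h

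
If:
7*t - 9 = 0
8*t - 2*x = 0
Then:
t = 9/7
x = 36/7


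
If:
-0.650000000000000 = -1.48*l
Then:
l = 0.44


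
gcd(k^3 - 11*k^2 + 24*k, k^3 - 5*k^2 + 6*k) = k^2 - 3*k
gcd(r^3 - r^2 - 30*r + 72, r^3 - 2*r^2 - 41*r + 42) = r + 6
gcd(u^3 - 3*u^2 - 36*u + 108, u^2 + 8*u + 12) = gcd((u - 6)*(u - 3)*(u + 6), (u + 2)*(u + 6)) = u + 6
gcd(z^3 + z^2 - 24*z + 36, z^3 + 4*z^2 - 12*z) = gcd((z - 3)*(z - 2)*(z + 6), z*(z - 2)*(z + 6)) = z^2 + 4*z - 12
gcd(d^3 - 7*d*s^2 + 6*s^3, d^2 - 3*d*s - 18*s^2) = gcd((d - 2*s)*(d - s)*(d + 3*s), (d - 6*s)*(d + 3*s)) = d + 3*s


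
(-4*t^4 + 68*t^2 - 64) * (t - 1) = -4*t^5 + 4*t^4 + 68*t^3 - 68*t^2 - 64*t + 64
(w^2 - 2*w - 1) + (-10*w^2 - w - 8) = -9*w^2 - 3*w - 9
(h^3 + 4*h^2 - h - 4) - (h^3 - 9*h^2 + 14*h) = 13*h^2 - 15*h - 4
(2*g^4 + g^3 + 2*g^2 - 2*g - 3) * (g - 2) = 2*g^5 - 3*g^4 - 6*g^2 + g + 6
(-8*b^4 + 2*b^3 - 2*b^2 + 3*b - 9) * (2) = -16*b^4 + 4*b^3 - 4*b^2 + 6*b - 18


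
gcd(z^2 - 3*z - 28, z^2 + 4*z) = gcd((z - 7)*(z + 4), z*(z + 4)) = z + 4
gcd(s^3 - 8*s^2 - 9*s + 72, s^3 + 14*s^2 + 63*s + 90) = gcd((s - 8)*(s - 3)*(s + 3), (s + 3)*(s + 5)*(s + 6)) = s + 3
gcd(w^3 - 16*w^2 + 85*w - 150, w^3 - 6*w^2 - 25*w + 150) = w^2 - 11*w + 30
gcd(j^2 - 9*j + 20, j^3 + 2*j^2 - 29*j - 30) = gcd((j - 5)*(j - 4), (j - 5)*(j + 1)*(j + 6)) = j - 5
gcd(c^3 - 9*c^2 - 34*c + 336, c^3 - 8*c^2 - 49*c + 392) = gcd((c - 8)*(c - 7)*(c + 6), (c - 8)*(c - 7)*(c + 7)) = c^2 - 15*c + 56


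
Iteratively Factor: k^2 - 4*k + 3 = (k - 3)*(k - 1)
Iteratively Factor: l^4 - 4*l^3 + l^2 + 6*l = (l + 1)*(l^3 - 5*l^2 + 6*l) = l*(l + 1)*(l^2 - 5*l + 6) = l*(l - 2)*(l + 1)*(l - 3)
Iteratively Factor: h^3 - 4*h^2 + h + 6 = (h - 2)*(h^2 - 2*h - 3) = (h - 3)*(h - 2)*(h + 1)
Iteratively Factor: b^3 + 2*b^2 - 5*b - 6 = (b + 1)*(b^2 + b - 6) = (b + 1)*(b + 3)*(b - 2)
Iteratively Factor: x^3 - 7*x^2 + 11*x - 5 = (x - 5)*(x^2 - 2*x + 1) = (x - 5)*(x - 1)*(x - 1)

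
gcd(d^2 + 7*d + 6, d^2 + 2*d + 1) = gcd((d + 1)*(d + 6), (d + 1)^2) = d + 1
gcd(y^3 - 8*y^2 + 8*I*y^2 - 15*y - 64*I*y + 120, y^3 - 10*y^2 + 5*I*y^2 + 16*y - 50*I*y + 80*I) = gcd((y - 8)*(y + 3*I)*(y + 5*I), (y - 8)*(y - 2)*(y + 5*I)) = y^2 + y*(-8 + 5*I) - 40*I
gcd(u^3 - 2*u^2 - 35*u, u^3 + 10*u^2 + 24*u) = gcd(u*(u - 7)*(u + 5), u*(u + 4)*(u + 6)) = u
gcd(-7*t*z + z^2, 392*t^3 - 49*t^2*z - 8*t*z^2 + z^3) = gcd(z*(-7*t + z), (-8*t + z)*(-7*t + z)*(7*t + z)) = -7*t + z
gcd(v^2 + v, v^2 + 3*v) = v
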